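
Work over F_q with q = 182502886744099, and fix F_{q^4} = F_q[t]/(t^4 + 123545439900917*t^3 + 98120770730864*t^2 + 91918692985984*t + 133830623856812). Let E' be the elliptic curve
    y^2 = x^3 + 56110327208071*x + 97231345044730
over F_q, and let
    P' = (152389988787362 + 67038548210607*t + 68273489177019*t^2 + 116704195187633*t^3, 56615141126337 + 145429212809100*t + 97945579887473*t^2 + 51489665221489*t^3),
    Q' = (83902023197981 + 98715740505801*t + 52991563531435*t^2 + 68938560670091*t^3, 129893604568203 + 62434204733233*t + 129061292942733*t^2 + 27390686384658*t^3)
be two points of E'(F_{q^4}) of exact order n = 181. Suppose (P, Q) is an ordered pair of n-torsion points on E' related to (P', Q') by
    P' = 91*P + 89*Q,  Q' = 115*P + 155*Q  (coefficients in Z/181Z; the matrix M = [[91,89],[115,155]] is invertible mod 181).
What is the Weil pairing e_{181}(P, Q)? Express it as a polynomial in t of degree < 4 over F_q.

Alternating bilinearity on E[181] (values in mu_{181} in F_{182502886744099^4}) gives e(P',Q') = e(P,Q)^det(M).
So e_{181}(P,Q) = e_{181}(P',Q')^{21}, since 69*21 = 1 mod 181.
Double-and-add over 10110101: 8-1 doublings, 5-1 additions; each step l_{T,T}/v_{2T} or l_{T,P'}/v at Q'+S for random S.
So e_{181}(P',Q') = 140117397745625 + 44232305617956*t + 31900435113475*t^2 + 103972178445584*t^3.
Hence e(P,Q) = 120446649448399 + 166579278377666*t + 62245083176714*t^2 + 166034290787657*t^3 in F_{182502886744099^4}^*.

120446649448399 + 166579278377666*t + 62245083176714*t^2 + 166034290787657*t^3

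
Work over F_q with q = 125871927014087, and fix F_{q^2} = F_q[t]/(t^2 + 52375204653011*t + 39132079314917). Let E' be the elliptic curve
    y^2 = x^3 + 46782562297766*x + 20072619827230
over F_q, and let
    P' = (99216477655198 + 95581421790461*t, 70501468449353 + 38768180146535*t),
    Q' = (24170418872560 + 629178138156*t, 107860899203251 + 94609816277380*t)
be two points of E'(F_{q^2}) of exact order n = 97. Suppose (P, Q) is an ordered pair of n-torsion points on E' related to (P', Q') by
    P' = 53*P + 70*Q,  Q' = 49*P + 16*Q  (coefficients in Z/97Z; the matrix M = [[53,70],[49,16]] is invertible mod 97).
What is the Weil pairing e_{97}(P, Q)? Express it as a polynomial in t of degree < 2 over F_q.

Under M = [[53,70],[49,16]] in GL_2(Z/97), e_{97}(P',Q') = e_{97}(P,Q)^(53*16-70*49 mod 97).
Inverting 37 mod 97: 21. Thus e_{97}(P,Q) = e(P',Q')^{21}.
Run Miller on y^2=x^3+46782562297766*x+20072619827230 over F_{125871927014087}: ladder 1100001 (7 bits); e = f_P(D_Q)/f_Q(D_P).
f_P(D_Q)/f_Q(D_P) = 68851362376377 + 116947857085348*t.
Hence e(P,Q) = 104945032808989 + 110996949697356*t in F_{125871927014087^2}^*.

104945032808989 + 110996949697356*t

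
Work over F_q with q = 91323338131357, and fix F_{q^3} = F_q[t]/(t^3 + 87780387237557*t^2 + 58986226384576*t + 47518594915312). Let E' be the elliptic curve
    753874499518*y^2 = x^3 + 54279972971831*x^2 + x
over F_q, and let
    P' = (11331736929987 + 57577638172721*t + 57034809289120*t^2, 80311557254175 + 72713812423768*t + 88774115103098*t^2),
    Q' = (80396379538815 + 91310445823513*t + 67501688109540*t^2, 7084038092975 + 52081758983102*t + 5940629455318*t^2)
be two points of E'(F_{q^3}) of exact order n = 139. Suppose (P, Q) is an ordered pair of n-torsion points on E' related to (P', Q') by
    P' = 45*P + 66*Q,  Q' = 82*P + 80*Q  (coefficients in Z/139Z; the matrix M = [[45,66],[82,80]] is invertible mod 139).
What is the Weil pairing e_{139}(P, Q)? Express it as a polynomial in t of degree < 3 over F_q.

e_{139}(aP+bQ,cP+dQ) = e_{139}(P,Q)^(ad-bc); with (a,b,c,d)=(45,66,82,80) this gives the det-139 law.
det(M) mod 139 = 134; its inverse in (Z/139)^* is 111 (check: 134*111 mod 139 = 1).
Undo Montgomery via alpha=14924603456767, beta=1187379301535: (a',b')=(61655564652289,44401172207385) over F_{91323338131357}.
Run Miller on y^2=x^3+61655564652289*x+44401172207385 over F_{91323338131357}: ladder 10001011 (8 bits); e = f_P(D_Q)/f_Q(D_P).
So e_{139}(P',Q') = 73104440776152 + 49234323805510*t + 51476654854777*t^2.
Hence e(P,Q) = 64290616554397 + 90646462795697*t + 47462016348957*t^2 in F_{91323338131357^3}^*.

64290616554397 + 90646462795697*t + 47462016348957*t^2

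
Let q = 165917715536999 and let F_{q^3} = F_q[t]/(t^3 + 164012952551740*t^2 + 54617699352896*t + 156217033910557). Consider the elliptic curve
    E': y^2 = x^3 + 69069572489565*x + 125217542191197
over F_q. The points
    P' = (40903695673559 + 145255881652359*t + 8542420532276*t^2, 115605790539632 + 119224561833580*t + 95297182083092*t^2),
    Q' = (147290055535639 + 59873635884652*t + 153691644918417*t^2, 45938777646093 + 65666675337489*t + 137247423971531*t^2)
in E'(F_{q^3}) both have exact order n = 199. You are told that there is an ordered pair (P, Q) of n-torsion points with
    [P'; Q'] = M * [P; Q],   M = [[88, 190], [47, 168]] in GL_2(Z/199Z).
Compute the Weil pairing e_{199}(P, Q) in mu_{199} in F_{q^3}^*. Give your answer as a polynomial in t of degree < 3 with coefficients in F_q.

e_{199}(aP+bQ,cP+dQ) = e_{199}(P,Q)^(ad-bc); with (a,b,c,d)=(88,190,47,168) this gives the det-199 law.
Hence e(P,Q) = e(P',Q')^{12} where 12 = 83^{-1} mod 199.
Build f_{199,P'} and f_{199,Q'} via the 8-bit ladder of 199=11000111_2; evaluate at shifted divisors; quotient in F_{165917715536999^3}.
So e_{199}(P',Q') = 136590665235390 + 137217143316626*t + 68364263528570*t^2.
Hence e(P,Q) = 148949720334479 + 91541259606832*t + 45996570434419*t^2 in F_{165917715536999^3}^*.

148949720334479 + 91541259606832*t + 45996570434419*t^2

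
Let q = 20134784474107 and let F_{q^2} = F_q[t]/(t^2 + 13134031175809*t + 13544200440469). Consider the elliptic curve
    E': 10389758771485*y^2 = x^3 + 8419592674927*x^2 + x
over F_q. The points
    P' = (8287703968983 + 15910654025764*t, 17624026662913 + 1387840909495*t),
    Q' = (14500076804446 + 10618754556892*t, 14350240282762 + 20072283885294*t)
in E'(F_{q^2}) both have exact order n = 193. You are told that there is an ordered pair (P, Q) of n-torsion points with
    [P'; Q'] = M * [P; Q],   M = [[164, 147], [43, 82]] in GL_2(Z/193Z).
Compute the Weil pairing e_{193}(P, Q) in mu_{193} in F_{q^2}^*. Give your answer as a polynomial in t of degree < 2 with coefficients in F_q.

6969546117675 + 4798560101205*t

Alternating bilinearity on E[193] (values in mu_{193} in F_{20134784474107^2}) gives e(P',Q') = e(P,Q)^det(M).
So e_{193}(P,Q) = e_{193}(P',Q')^{124}, since 179*124 = 1 mod 193.
Montgomery->Weierstrass: x_W = 2759545113794*x+928395164858, y_W=2759545113794*y on F_{20134784474107}; lands on y^2=x^3+6924137154151*x+14387504793837.
8-bit Miller (11000001) on E'/F_{20134784474107} with a'=6924137154151, b'=14387504793837: accumulate tangent/chord ratios at Q'+S and P'+S'.
Miller gives e_{193}(P',Q') = 6794733319126 + 18930206131446*t in F_{20134784474107^2}.
Raise to 124: e(P,Q) = 6969546117675 + 4798560101205*t in mu_{193}.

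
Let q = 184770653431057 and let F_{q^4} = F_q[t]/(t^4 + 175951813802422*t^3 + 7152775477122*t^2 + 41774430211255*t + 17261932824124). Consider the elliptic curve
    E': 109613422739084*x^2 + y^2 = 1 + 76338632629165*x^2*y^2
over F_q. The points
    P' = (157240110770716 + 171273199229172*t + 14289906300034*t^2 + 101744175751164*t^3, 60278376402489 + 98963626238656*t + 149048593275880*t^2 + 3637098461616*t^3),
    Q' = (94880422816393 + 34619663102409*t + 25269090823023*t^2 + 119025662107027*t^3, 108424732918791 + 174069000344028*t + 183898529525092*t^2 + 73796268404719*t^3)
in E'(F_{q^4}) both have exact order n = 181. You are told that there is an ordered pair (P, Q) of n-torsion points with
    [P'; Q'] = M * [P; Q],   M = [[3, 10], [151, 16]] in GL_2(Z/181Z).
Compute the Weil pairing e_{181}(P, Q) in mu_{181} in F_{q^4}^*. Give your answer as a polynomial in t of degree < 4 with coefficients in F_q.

32089913356090 + 123321205028938*t + 143146058567008*t^2 + 89571301604824*t^3

Since e_{181}(P,P)=e_{181}(Q,Q)=1 and e_{181}(Q,P)=e_{181}(P,Q)^{-1}, expanding e_{181}(3*P + 10*Q,151*P + 16*Q) leaves e(P,Q)^det(M).
det(M) mod 181 = 167; its inverse in (Z/181)^* is 168 (check: 167*168 mod 181 = 1).
Edwards a_E,d_E -> Montgomery A=155243020902657,B=122101257103784 -> Weierstrass 137319827622115,0 via alpha=123377335943570,beta=54511360885244.
Build f_{181,P'} and f_{181,Q'} via the 8-bit ladder of 181=10110101_2; evaluate at shifted divisors; quotient in F_{184770653431057^4}.
e_{181}(P',Q') = 157615132203296 + 48886363150376*t + 6496165046180*t^2 + 89564438686709*t^3.
Hence e(P,Q) = 32089913356090 + 123321205028938*t + 143146058567008*t^2 + 89571301604824*t^3 in F_{184770653431057^4}^*.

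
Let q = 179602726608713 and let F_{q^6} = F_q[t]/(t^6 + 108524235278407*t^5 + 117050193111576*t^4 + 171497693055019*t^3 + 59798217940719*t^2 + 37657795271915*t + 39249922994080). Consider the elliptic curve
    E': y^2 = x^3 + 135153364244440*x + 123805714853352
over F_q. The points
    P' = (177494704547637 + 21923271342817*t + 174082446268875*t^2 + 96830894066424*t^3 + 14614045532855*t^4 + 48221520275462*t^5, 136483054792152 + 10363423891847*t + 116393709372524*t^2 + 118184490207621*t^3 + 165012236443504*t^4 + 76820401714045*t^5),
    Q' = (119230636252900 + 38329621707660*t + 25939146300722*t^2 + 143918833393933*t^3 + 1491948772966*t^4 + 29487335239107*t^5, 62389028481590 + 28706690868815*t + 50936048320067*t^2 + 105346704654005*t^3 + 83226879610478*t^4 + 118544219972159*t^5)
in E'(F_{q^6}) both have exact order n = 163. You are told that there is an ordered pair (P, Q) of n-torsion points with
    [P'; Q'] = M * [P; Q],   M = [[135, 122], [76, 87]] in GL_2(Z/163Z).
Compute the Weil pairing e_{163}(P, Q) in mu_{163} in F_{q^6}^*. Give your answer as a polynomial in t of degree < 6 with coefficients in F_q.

Since e_{163}(P,P)=e_{163}(Q,Q)=1 and e_{163}(Q,P)=e_{163}(P,Q)^{-1}, expanding e_{163}(135*P + 122*Q,76*P + 87*Q) leaves e(P,Q)^det(M).
Hence e(P,Q) = e(P',Q')^{99} where 99 = 28^{-1} mod 163.
8-bit Miller (10100011) on E'/F_{179602726608713} with a'=135153364244440, b'=123805714853352: accumulate tangent/chord ratios at Q'+S and P'+S'.
So e_{163}(P',Q') = 173522709891204 + 91836611074218*t + 171828407420032*t^2 + 158017520382481*t^3 + 64799356797196*t^4 + 17094803914191*t^5.
Thus e_{163}(P,Q) = 148933930715249 + 162247229425257*t + 68794957909861*t^2 + 39448289926959*t^3 + 31542792824794*t^4 + 49534567088253*t^5.

148933930715249 + 162247229425257*t + 68794957909861*t^2 + 39448289926959*t^3 + 31542792824794*t^4 + 49534567088253*t^5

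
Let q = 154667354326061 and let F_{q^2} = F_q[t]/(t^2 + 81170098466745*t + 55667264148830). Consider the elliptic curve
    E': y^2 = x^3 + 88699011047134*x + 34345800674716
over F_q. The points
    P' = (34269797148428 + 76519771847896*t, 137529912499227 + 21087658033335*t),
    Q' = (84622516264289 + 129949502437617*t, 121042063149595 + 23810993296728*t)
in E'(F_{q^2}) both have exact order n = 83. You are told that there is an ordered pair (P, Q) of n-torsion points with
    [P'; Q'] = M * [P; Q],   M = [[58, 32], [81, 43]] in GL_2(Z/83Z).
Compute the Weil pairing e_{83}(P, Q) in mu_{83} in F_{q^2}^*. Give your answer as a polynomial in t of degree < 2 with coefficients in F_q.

Alternating bilinearity on E[83] (values in mu_{83} in F_{154667354326061^2}) gives e(P',Q') = e(P,Q)^det(M).
det(M) mod 83 = 68; its inverse in (Z/83)^* is 11 (check: 68*11 mod 83 = 1).
Miller loop for e_{83} over F_{154667354326061^2}: bits of 83 = 1010011; 6 double steps + 3 add steps, l/v at each.
f_P(D_Q)/f_Q(D_P) = 30301226992708 + 2419410001185*t.
Finally e_{83}(P,Q) = 36011876220636 + 26035938455569*t.

36011876220636 + 26035938455569*t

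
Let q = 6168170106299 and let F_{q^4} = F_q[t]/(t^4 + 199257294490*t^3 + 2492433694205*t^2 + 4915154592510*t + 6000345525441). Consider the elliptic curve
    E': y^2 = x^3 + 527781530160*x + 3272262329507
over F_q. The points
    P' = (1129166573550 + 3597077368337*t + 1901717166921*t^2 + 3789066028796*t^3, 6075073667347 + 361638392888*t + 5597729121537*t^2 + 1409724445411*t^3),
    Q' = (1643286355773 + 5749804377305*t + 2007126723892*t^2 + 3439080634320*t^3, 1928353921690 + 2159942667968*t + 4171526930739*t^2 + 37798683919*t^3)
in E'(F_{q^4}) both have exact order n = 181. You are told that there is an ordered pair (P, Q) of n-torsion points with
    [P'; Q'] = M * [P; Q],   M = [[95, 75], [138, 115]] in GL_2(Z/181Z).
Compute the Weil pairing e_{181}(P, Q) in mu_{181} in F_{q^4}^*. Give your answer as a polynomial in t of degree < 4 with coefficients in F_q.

5940761160428 + 2472482637855*t + 3337440486579*t^2 + 6043048486189*t^3

Under M = [[95,75],[138,115]] in GL_2(Z/181), e_{181}(P',Q') = e_{181}(P,Q)^(95*115-75*138 mod 181).
det(M) mod 181 = 32; its inverse in (Z/181)^* is 17 (check: 32*17 mod 181 = 1).
Run Miller on y^2=x^3+527781530160*x+3272262329507 over F_{6168170106299}: ladder 10110101 (8 bits); e = f_P(D_Q)/f_Q(D_P).
Miller gives e_{181}(P',Q') = 6103554803763 + 1280522560910*t + 488589218137*t^2 + 2942899767857*t^3 in F_{6168170106299^4}.
Thus e_{181}(P,Q) = 5940761160428 + 2472482637855*t + 3337440486579*t^2 + 6043048486189*t^3.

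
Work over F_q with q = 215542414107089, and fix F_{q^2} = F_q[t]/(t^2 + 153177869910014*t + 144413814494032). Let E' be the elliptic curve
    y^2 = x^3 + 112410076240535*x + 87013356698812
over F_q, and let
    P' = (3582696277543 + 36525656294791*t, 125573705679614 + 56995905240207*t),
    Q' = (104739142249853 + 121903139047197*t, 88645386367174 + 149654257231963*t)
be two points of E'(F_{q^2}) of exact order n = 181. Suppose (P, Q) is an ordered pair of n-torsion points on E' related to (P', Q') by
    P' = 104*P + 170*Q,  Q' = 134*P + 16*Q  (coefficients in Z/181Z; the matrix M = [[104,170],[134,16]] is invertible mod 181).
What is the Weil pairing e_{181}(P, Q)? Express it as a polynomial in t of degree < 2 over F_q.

e_{181} is bilinear + alternating on E[181], so e_{181}(104*P + 170*Q, 134*P + 16*Q) = e_{181}(P,Q)^(104*16-170*134).
Inverting 61 mod 181: 92. Thus e_{181}(P,Q) = e(P',Q')^{92}.
Miller loop for e_{181} over F_{215542414107089^2}: bits of 181 = 10110101; 7 double steps + 4 add steps, l/v at each.
f_P(D_Q)/f_Q(D_P) = 15358804657512 + 195706995479582*t.
Raise to 92: e(P,Q) = 39787170846993 + 5006411534119*t in mu_{181}.

39787170846993 + 5006411534119*t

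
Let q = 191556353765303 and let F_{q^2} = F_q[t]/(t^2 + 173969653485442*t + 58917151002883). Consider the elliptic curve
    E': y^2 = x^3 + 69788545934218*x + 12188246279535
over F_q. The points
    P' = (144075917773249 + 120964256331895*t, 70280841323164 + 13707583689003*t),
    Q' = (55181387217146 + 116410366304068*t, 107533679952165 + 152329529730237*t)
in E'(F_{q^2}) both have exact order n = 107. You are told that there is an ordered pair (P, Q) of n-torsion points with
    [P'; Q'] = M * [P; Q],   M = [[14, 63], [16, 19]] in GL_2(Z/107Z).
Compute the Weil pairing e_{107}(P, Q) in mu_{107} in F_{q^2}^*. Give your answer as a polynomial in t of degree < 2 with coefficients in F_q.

The 107-Weil pairing on E[107] over F_{191556353765303} is alternating-bilinear: e_{107}(P',Q') = e_{107}(P,Q)^det(M).
det M = 14*19 - 63*16 = -742 = 7 (mod 107); 7^{-1} = 46 (mod 107).
n = 107 = (1101011)_2 (7 bits, wt 5); accumulate f_{107,P'}(Q'+S)/f_{107,P'}(S) along the 6-step ladder.
The quotient is 118147124921753 + 72413175842493*t.
Hence e(P,Q) = 175945420171398 + 80031328227873*t in F_{191556353765303^2}^*.

175945420171398 + 80031328227873*t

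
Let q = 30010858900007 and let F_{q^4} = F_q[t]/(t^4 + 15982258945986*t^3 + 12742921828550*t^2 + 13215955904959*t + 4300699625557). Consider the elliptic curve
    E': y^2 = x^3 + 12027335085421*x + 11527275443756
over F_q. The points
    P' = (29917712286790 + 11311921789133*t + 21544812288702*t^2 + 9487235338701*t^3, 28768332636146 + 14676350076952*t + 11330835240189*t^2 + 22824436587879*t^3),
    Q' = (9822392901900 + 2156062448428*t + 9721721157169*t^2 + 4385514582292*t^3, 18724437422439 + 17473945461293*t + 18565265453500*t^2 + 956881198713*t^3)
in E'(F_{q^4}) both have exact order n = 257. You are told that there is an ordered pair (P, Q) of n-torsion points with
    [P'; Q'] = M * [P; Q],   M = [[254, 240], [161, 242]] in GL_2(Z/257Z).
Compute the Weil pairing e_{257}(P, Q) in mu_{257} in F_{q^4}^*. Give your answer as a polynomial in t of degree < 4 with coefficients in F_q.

e_{257}(aP+bQ,cP+dQ) = e_{257}(P,Q)^(ad-bc); with (a,b,c,d)=(254,240,161,242) this gives the det-257 law.
det M = 254*242 - 240*161 = 22828 = 212 (mod 257); 212^{-1} = 217 (mod 257).
Miller loop for e_{257} over F_{30010858900007^4}: bits of 257 = 100000001; 8 double steps + 1 add steps, l/v at each.
So e_{257}(P',Q') = 23096601787709 + 152472368344*t + 9893731705854*t^2 + 8756023330462*t^3.
Finally e_{257}(P,Q) = 7699594856302 + 562833038238*t + 610832548774*t^2 + 19072196393096*t^3.

7699594856302 + 562833038238*t + 610832548774*t^2 + 19072196393096*t^3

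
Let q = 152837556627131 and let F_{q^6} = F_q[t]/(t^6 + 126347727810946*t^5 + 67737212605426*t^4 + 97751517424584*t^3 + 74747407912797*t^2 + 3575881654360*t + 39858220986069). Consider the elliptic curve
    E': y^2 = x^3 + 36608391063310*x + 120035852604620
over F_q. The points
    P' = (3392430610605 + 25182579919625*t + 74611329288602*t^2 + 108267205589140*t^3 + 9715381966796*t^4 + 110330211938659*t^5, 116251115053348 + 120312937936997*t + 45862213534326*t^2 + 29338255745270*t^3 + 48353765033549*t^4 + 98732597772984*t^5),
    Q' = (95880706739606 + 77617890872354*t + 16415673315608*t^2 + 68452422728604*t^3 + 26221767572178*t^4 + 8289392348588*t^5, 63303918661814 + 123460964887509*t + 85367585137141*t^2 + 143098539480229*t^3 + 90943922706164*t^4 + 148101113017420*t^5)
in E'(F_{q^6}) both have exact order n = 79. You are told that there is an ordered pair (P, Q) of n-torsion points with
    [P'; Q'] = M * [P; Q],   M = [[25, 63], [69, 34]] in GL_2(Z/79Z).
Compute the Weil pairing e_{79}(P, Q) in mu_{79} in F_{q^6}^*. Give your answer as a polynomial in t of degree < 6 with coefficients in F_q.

24144989659998 + 17275222202262*t + 70327261453205*t^2 + 24864836850152*t^3 + 137925536072971*t^4 + 26584580707872*t^5

Alternating bilinearity on E[79] (values in mu_{79} in F_{152837556627131^6}) gives e(P',Q') = e(P,Q)^det(M).
25*34 - 63*69 = -3497; reduced mod 79: det = 58, inverse 15.
n = 79 = (1001111)_2 (7 bits, wt 5); accumulate f_{79,P'}(Q'+S)/f_{79,P'}(S) along the 6-step ladder.
Result: e(P',Q') = 140553941735593 + 80485790303216*t + 94771890845191*t^2 + 100640703668673*t^3 + 63220135976565*t^4 + 118978865246686*t^5.
Finally e_{79}(P,Q) = 24144989659998 + 17275222202262*t + 70327261453205*t^2 + 24864836850152*t^3 + 137925536072971*t^4 + 26584580707872*t^5.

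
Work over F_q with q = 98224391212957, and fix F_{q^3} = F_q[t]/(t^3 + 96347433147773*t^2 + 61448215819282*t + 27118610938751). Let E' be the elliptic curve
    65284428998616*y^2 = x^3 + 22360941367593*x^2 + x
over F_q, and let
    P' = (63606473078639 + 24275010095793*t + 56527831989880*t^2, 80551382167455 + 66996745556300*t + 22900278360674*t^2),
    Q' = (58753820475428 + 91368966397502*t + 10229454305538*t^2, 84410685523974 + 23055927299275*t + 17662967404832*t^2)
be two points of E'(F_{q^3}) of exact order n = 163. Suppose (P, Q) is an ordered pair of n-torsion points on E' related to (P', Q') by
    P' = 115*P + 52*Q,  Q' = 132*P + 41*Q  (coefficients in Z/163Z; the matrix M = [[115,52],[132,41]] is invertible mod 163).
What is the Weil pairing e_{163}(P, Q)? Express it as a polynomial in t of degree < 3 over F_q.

18876883406797 + 7454992001499*t + 87582277921567*t^2

Under M = [[115,52],[132,41]] in GL_2(Z/163), e_{163}(P',Q') = e_{163}(P,Q)^(115*41-52*132 mod 163).
Hence e(P,Q) = e(P',Q')^{38} where 38 = 133^{-1} mod 163.
Undo Montgomery via alpha=1775702901098, beta=30179394665879: (a',b')=(68225114202950,85633210966183) over F_{98224391212957}.
Miller loop for e_{163} over F_{98224391212957^3}: bits of 163 = 10100011; 7 double steps + 3 add steps, l/v at each.
f_P(D_Q)/f_Q(D_P) = 3985979175358 + 18317562716125*t + 86999700670040*t^2.
Thus e_{163}(P,Q) = 18876883406797 + 7454992001499*t + 87582277921567*t^2.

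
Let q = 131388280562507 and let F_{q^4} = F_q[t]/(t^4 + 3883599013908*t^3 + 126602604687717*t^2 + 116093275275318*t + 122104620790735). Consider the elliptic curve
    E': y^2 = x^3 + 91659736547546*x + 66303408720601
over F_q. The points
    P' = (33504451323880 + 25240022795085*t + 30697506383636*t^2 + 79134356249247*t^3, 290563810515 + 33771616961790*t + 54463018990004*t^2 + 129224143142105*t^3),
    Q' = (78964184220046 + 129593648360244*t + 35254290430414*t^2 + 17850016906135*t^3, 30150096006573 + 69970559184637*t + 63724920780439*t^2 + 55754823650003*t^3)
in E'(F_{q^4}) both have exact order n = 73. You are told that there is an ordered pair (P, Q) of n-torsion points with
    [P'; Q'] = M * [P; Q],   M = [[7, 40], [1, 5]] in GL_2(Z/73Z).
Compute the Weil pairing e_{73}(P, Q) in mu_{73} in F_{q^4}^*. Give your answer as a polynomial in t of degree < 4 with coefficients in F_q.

102010744670164 + 117653087612261*t + 74968068703083*t^2 + 21239772991651*t^3

Under M = [[7,40],[1,5]] in GL_2(Z/73), e_{73}(P',Q') = e_{73}(P,Q)^(7*5-40*1 mod 73).
det(M) mod 73 = 68; its inverse in (Z/73)^* is 29 (check: 68*29 mod 73 = 1).
7-bit Miller (1001001) on E'/F_{131388280562507} with a'=91659736547546, b'=66303408720601: accumulate tangent/chord ratios at Q'+S and P'+S'.
f_P(D_Q)/f_Q(D_P) = 18654765658046 + 40953416236829*t + 111116934331727*t^2 + 32050713054276*t^3.
Finally e_{73}(P,Q) = 102010744670164 + 117653087612261*t + 74968068703083*t^2 + 21239772991651*t^3.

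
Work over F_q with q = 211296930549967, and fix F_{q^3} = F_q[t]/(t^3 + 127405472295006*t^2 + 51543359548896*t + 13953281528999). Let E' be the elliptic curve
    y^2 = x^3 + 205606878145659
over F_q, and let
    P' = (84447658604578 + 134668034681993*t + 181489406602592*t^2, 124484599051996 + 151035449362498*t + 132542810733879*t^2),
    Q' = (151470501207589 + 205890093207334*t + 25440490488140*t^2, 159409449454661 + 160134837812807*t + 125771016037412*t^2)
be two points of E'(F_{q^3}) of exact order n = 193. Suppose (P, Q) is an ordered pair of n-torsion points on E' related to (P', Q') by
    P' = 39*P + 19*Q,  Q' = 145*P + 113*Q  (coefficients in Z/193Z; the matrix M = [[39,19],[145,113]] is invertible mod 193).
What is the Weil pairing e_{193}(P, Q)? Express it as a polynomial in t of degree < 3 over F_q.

Under M = [[39,19],[145,113]] in GL_2(Z/193), e_{193}(P',Q') = e_{193}(P,Q)^(39*113-19*145 mod 193).
39*113 - 19*145 = 1652; reduced mod 193: det = 108, inverse 84.
Build f_{193,P'} and f_{193,Q'} via the 8-bit ladder of 193=11000001_2; evaluate at shifted divisors; quotient in F_{211296930549967^3}.
Miller gives e_{193}(P',Q') = 37091725073026 + 162607694304008*t + 185746905299241*t^2 in F_{211296930549967^3}.
Thus e_{193}(P,Q) = 69996194055817 + 45282542443660*t + 21653695250406*t^2.

69996194055817 + 45282542443660*t + 21653695250406*t^2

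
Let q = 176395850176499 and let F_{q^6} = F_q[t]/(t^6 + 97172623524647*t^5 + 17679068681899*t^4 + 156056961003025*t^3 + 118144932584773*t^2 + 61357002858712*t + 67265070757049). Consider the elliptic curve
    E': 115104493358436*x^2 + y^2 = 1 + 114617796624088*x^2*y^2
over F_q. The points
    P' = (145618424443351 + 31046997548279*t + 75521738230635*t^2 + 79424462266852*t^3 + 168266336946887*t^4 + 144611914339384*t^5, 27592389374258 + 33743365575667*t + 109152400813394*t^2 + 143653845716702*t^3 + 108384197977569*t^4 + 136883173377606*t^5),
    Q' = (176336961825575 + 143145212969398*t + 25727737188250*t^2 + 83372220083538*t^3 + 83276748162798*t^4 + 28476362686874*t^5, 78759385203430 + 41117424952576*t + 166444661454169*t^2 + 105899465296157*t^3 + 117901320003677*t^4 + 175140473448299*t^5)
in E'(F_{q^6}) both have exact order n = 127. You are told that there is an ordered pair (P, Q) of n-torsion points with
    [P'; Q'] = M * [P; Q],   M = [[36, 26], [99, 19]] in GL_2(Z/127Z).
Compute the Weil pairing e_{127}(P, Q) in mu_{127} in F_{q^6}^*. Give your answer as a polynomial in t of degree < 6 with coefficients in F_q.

Under M = [[36,26],[99,19]] in GL_2(Z/127), e_{127}(P',Q') = e_{127}(P,Q)^(36*19-26*99 mod 127).
So e_{127}(P,Q) = e_{127}(P',Q')^{17}, since 15*17 = 1 mod 127.
Edwards->Montgomery: u=(1+y)/(1-y), v=u/x -> 158483157993861v^2=u^3+141175864720369u^2+u; then x_W=121674183587u+155884281781420: y^2=x^3+164782311230155*x+113952043629038.
7-bit Miller (1111111) on E'/F_{176395850176499} with a'=164782311230155, b'=113952043629038: accumulate tangent/chord ratios at Q'+S and P'+S'.
So e_{127}(P',Q') = 130833438300873 + 101673311113604*t + 86048676450504*t^2 + 175572774799489*t^3 + 12925270008084*t^4 + 52154032211568*t^5.
Raise to 17: e(P,Q) = 163148075135099 + 119768297156037*t + 147119736983000*t^2 + 31629042087196*t^3 + 40244441807439*t^4 + 120356588671605*t^5 in mu_{127}.

163148075135099 + 119768297156037*t + 147119736983000*t^2 + 31629042087196*t^3 + 40244441807439*t^4 + 120356588671605*t^5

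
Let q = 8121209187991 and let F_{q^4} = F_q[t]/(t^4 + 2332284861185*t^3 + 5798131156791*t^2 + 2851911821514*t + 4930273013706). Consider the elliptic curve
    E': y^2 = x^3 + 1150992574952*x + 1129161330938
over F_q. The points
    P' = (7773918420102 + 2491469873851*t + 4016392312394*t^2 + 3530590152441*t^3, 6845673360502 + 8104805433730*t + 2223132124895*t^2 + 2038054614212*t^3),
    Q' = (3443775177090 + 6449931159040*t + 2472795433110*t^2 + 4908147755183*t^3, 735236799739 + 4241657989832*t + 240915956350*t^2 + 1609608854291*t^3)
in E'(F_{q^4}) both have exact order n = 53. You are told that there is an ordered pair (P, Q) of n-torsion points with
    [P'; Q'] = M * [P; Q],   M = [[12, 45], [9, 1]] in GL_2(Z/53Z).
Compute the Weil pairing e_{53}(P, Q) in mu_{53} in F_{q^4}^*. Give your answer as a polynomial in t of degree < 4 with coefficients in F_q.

Alternating bilinearity on E[53] (values in mu_{53} in F_{8121209187991^4}) gives e(P',Q') = e(P,Q)^det(M).
det M = 12*1 - 45*9 = -393 = 31 (mod 53); 31^{-1} = 12 (mod 53).
Run Miller on y^2=x^3+1150992574952*x+1129161330938 over F_{8121209187991}: ladder 110101 (6 bits); e = f_P(D_Q)/f_Q(D_P).
e_{53}(P',Q') = 5894564831983 + 2041936334040*t + 7202622821550*t^2 + 3730942112690*t^3.
Finally e_{53}(P,Q) = 1993546830454 + 4043553666619*t + 7427052651532*t^2 + 985784908033*t^3.

1993546830454 + 4043553666619*t + 7427052651532*t^2 + 985784908033*t^3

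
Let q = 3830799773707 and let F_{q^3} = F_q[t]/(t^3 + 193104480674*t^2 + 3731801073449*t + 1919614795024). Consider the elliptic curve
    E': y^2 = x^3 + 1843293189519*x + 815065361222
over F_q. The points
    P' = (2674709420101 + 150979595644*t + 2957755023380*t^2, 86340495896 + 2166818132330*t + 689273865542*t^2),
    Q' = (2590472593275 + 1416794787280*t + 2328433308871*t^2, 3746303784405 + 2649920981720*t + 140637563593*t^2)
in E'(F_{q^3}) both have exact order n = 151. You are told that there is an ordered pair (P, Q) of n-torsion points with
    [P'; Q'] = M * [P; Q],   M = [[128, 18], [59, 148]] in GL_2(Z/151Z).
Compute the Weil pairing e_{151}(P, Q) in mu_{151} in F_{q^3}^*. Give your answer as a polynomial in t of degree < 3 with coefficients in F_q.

3362059381329 + 3749942541807*t + 2826464549736*t^2

e_{151}(aP+bQ,cP+dQ) = e_{151}(P,Q)^(ad-bc); with (a,b,c,d)=(128,18,59,148) this gives the det-151 law.
128*148 - 18*59 = 17882; reduced mod 151: det = 64, inverse 59.
Build f_{151,P'} and f_{151,Q'} via the 8-bit ladder of 151=10010111_2; evaluate at shifted divisors; quotient in F_{3830799773707^3}.
So e_{151}(P',Q') = 57436555302 + 3633533027703*t + 116726563618*t^2.
e_{151}(P,Q) = (57436555302 + 3633533027703*t + 116726563618*t^2)^{59} = 3362059381329 + 3749942541807*t + 2826464549736*t^2.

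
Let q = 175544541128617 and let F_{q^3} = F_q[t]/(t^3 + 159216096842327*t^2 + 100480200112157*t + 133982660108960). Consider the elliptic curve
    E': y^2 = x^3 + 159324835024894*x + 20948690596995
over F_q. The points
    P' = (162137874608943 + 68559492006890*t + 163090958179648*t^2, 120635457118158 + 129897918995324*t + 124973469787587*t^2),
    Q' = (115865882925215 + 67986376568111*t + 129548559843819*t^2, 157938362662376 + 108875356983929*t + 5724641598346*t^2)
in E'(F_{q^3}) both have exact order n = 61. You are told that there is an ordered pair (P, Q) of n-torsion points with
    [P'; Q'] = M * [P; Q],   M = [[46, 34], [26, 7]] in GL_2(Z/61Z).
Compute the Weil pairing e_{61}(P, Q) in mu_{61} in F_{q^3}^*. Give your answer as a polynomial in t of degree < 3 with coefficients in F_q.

Alternating bilinearity on E[61] (values in mu_{61} in F_{175544541128617^3}) gives e(P',Q') = e(P,Q)^det(M).
det M = 46*7 - 34*26 = -562 = 48 (mod 61); 48^{-1} = 14 (mod 61).
Run Miller on y^2=x^3+159324835024894*x+20948690596995 over F_{175544541128617}: ladder 111101 (6 bits); e = f_P(D_Q)/f_Q(D_P).
Miller gives e_{61}(P',Q') = 55355985386678 + 57270842863814*t + 146458272447240*t^2 in F_{175544541128617^3}.
Thus e_{61}(P,Q) = 56342814100428 + 122882561309233*t + 65484848382208*t^2.

56342814100428 + 122882561309233*t + 65484848382208*t^2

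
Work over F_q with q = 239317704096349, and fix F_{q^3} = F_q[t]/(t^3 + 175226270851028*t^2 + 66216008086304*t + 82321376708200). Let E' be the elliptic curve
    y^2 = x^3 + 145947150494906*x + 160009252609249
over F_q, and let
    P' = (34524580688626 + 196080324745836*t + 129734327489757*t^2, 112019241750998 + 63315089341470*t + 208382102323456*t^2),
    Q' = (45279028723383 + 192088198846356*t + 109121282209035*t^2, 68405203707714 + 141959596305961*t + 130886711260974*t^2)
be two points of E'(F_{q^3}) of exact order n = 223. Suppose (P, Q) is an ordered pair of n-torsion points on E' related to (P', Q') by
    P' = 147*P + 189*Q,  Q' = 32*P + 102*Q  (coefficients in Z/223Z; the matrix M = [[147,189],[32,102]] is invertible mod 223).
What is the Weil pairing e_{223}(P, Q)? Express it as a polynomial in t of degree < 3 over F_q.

86411335521776 + 74596708105173*t + 161275593486900*t^2

Since e_{223}(P,P)=e_{223}(Q,Q)=1 and e_{223}(Q,P)=e_{223}(P,Q)^{-1}, expanding e_{223}(147*P + 189*Q,32*P + 102*Q) leaves e(P,Q)^det(M).
So e_{223}(P,Q) = e_{223}(P',Q')^{163}, since 26*163 = 1 mod 223.
n = 223 = (11011111)_2 (8 bits, wt 7); accumulate f_{223,P'}(Q'+S)/f_{223,P'}(S) along the 7-step ladder.
Miller gives e_{223}(P',Q') = 105658670413850 + 229662592641067*t + 100031419359302*t^2 in F_{239317704096349^3}.
(105658670413850 + 229662592641067*t + 100031419359302*t^2)^{163} mod (239317704096349,f) = 86411335521776 + 74596708105173*t + 161275593486900*t^2.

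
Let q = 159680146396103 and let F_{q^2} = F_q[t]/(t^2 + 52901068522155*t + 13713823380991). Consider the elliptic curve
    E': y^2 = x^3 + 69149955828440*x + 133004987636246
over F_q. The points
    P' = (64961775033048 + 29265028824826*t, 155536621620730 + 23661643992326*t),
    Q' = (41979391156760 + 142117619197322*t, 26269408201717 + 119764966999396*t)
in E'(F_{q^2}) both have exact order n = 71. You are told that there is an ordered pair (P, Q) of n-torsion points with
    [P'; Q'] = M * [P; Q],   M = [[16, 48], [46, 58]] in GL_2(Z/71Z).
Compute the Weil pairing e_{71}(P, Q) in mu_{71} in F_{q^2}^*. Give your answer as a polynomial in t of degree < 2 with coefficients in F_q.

75765769576286 + 77421535111968*t

e_{71}(aP+bQ,cP+dQ) = e_{71}(P,Q)^(ad-bc); with (a,b,c,d)=(16,48,46,58) this gives the det-71 law.
det M = 16*58 - 48*46 = -1280 = 69 (mod 71); 69^{-1} = 35 (mod 71).
7-bit Miller (1000111) on E'/F_{159680146396103} with a'=69149955828440, b'=133004987636246: accumulate tangent/chord ratios at Q'+S and P'+S'.
Miller gives e_{71}(P',Q') = 137239262190252 + 136698000169359*t in F_{159680146396103^2}.
Raise to 35: e(P,Q) = 75765769576286 + 77421535111968*t in mu_{71}.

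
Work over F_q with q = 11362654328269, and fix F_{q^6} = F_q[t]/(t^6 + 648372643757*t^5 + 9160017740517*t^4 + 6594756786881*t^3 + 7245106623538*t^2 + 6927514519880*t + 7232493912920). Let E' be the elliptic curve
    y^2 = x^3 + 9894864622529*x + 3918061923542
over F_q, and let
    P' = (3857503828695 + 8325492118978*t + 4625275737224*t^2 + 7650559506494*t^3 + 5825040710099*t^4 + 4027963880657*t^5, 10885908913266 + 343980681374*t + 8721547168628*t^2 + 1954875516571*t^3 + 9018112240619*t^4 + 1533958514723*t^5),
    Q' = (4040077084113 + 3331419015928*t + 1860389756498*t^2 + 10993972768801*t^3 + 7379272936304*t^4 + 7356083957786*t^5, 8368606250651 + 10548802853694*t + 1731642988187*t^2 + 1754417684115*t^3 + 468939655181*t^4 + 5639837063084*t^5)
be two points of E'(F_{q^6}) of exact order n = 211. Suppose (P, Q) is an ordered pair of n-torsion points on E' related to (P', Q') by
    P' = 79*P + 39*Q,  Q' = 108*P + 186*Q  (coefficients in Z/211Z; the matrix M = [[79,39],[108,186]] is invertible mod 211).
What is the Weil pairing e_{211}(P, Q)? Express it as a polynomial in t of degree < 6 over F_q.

The 211-Weil pairing on E[211] over F_{11362654328269} is alternating-bilinear: e_{211}(P',Q') = e_{211}(P,Q)^det(M).
Hence e(P,Q) = e(P',Q')^{121} where 121 = 143^{-1} mod 211.
Miller loop for e_{211} over F_{11362654328269^6}: bits of 211 = 11010011; 7 double steps + 4 add steps, l/v at each.
Result: e(P',Q') = 9347523963257 + 459350434725*t + 8649597756902*t^2 + 2799499083370*t^3 + 4888203546237*t^4 + 9006732434823*t^5.
Raise to 121: e(P,Q) = 8571858359903 + 8768511041704*t + 5697518201353*t^2 + 8499697393187*t^3 + 5209417953428*t^4 + 6623183603981*t^5 in mu_{211}.

8571858359903 + 8768511041704*t + 5697518201353*t^2 + 8499697393187*t^3 + 5209417953428*t^4 + 6623183603981*t^5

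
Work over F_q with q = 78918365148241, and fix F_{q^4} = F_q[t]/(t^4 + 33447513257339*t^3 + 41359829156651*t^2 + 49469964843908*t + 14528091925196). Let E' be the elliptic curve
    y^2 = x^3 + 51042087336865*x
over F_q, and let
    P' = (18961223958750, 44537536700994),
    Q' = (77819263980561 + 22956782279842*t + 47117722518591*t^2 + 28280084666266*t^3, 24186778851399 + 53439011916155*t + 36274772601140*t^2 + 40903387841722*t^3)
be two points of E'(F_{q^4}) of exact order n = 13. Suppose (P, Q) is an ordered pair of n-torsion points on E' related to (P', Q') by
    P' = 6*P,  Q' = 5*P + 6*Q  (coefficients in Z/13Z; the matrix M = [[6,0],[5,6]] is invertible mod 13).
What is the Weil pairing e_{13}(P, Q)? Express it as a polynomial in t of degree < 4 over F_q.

145804599358 + 19795764168820*t + 6204111892007*t^2 + 60271999663861*t^3

The 13-Weil pairing on E[13] over F_{78918365148241} is alternating-bilinear: e_{13}(P',Q') = e_{13}(P,Q)^det(M).
6*6 - 0*5 = 36; reduced mod 13: det = 10, inverse 4.
Miller loop for e_{13} over F_{78918365148241^4}: bits of 13 = 1101; 3 double steps + 2 add steps, l/v at each.
The quotient is 69070301450255 + 316494033555*t + 60029634412996*t^2 + 13549093990117*t^3.
Hence e(P,Q) = 145804599358 + 19795764168820*t + 6204111892007*t^2 + 60271999663861*t^3 in F_{78918365148241^4}^*.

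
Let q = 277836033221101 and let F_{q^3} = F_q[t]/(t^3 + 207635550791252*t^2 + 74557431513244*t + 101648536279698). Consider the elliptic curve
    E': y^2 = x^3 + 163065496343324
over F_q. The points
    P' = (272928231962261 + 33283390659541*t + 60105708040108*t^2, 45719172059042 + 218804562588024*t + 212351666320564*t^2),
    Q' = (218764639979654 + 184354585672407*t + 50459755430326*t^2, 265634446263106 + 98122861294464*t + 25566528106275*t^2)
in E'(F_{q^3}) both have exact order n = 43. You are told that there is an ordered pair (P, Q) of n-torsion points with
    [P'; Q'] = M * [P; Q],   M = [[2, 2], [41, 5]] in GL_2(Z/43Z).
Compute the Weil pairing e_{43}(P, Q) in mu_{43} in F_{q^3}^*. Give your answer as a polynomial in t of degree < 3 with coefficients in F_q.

57342914233857 + 28441562727904*t + 45796760102453*t^2

e_{43} is bilinear + alternating on E[43], so e_{43}(2*P + 2*Q, 41*P + 5*Q) = e_{43}(P,Q)^(2*5-2*41).
So e_{43}(P,Q) = e_{43}(P',Q')^{40}, since 14*40 = 1 mod 43.
Double-and-add over 101011: 6-1 doublings, 4-1 additions; each step l_{T,T}/v_{2T} or l_{T,P'}/v at Q'+S for random S.
The quotient is 255272385812012 + 133336287880907*t + 52884929510334*t^2.
(255272385812012 + 133336287880907*t + 52884929510334*t^2)^{40} mod (277836033221101,f) = 57342914233857 + 28441562727904*t + 45796760102453*t^2.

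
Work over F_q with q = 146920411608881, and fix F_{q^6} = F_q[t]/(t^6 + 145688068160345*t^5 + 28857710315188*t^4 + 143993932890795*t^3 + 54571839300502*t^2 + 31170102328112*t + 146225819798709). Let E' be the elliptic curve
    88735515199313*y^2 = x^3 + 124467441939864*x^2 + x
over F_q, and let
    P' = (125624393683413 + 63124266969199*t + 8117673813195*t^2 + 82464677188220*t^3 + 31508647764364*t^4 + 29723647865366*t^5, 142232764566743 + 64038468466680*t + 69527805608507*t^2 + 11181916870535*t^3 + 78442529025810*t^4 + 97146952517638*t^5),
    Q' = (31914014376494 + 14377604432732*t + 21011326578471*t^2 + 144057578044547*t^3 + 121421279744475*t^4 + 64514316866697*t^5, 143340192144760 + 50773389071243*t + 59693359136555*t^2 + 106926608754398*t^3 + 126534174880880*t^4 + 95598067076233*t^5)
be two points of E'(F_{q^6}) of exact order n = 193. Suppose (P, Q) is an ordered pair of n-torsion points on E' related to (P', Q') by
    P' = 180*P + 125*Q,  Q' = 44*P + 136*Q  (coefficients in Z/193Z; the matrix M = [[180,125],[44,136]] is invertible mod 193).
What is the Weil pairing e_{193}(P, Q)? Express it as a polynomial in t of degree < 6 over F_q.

4763389598542 + 146506500938202*t + 17292538895667*t^2 + 95162639711254*t^3 + 116553802341031*t^4 + 140770143178808*t^5

e_{193} is bilinear + alternating on E[193], so e_{193}(180*P + 125*Q, 44*P + 136*Q) = e_{193}(P,Q)^(180*136-125*44).
Hence e(P,Q) = e(P',Q')^{155} where 155 = 66^{-1} mod 193.
(x,y)|->(26880144748384x+20556029341423,26880144748384y) sends E' to y^2=x^3+44873102864031*x.
Double-and-add over 11000001: 8-1 doublings, 3-1 additions; each step l_{T,T}/v_{2T} or l_{T,P'}/v at Q'+S for random S.
Miller gives e_{193}(P',Q') = 28882975269078 + 1526776338595*t + 92762727363894*t^2 + 108555816093745*t^3 + 33808571657873*t^4 + 55240646128520*t^5 in F_{146920411608881^6}.
Thus e_{193}(P,Q) = 4763389598542 + 146506500938202*t + 17292538895667*t^2 + 95162639711254*t^3 + 116553802341031*t^4 + 140770143178808*t^5.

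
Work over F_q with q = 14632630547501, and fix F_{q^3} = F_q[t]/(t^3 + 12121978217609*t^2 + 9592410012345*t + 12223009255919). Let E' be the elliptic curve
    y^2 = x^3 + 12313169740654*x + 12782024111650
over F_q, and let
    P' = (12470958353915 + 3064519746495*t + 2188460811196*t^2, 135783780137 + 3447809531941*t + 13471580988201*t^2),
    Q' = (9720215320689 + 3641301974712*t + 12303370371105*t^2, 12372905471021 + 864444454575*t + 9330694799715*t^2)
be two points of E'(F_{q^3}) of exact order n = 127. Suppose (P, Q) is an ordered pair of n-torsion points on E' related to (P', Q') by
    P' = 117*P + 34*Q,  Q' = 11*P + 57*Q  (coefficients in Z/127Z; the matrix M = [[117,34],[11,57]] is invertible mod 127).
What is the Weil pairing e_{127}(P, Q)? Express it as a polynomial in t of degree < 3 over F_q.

10849623576285 + 10062117761282*t + 12027755595525*t^2

The 127-Weil pairing on E[127] over F_{14632630547501} is alternating-bilinear: e_{127}(P',Q') = e_{127}(P,Q)^det(M).
So e_{127}(P,Q) = e_{127}(P',Q')^{30}, since 72*30 = 1 mod 127.
n = 127 = (1111111)_2 (7 bits, wt 7); accumulate f_{127,P'}(Q'+S)/f_{127,P'}(S) along the 6-step ladder.
So e_{127}(P',Q') = 771988493736 + 11397661407858*t + 13953745145320*t^2.
Hence e(P,Q) = 10849623576285 + 10062117761282*t + 12027755595525*t^2 in F_{14632630547501^3}^*.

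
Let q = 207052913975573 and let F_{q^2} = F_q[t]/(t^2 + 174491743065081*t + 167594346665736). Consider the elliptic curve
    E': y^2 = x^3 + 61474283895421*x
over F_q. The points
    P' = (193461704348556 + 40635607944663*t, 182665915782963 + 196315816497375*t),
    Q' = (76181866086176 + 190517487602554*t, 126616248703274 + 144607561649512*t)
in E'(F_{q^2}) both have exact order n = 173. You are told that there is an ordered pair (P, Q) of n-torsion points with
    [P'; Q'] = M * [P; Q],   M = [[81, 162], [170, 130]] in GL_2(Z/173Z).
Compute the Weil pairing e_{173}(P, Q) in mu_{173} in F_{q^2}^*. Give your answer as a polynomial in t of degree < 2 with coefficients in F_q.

174759533184497 + 83529401587039*t

Under M = [[81,162],[170,130]] in GL_2(Z/173), e_{173}(P',Q') = e_{173}(P,Q)^(81*130-162*170 mod 173).
det M = 81*130 - 162*170 = -17010 = 117 (mod 173); 117^{-1} = 139 (mod 173).
n = 173 = (10101101)_2 (8 bits, wt 5); accumulate f_{173,P'}(Q'+S)/f_{173,P'}(S) along the 7-step ladder.
Miller gives e_{173}(P',Q') = 115018538598609 + 144726542456218*t in F_{207052913975573^2}.
Finally e_{173}(P,Q) = 174759533184497 + 83529401587039*t.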